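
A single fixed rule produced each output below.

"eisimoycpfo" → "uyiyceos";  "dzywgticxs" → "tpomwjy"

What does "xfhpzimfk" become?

nvxfpy

The pattern: shift every letter 10 places backward in the alphabet (wrapping around), then delete the last 3 characters.
"xfhpzimfk" → "nvxfpy".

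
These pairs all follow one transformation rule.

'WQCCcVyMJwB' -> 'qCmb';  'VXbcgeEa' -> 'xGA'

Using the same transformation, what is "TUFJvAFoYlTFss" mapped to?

In each case the input is transformed by: keep one character in every 3, starting at position 2 (positions 2nd, 5th, 8th, ...), then flip the case of every letter.
For "TUFJvAFoYlTFss" the result is "uVOtS".

uVOtS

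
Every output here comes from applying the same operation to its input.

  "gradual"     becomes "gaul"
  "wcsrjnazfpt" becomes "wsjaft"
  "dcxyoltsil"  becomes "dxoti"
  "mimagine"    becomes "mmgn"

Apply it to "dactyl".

dcy

Each output is the input with this applied: keep every other character starting from the first (positions 1st, 3rd, 5th, ...).
Applying that to "dactyl" gives "dcy".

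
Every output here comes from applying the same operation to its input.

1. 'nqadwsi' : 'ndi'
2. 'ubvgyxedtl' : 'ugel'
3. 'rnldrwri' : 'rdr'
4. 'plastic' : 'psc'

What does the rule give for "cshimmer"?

The rule is to keep one character in every 3, starting at position 1 (positions 1st, 4th, 7th, ...).
For "cshimmer" the result is "cie".

cie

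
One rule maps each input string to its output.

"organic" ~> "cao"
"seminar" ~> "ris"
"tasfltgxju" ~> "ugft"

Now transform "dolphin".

npd

Rule — reverse the string, then keep one character in every 3, starting at position 1 (positions 1st, 4th, 7th, ...).
For "dolphin", step one produces "nihplod"; step two turns that into "npd".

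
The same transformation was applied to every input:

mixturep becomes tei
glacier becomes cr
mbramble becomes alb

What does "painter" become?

nr

In each case the input is transformed by: move the first 2 characters to the end (rotate left by 2), then keep one character in every 3, starting at position 2 (positions 2nd, 5th, 8th, ...).
Applying both steps to "painter": "interpa", then "nr".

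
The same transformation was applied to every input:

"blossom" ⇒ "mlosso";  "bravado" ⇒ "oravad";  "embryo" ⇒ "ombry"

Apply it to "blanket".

Looking at the pairs, the operation is to delete the first character, then move the last character to the front.
Applying that to "blanket" gives "tlanke".

tlanke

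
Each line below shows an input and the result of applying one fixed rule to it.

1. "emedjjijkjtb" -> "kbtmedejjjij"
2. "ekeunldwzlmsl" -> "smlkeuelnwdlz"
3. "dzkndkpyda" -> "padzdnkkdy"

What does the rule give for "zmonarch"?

ahcmznor

The rule is to swap each adjacent pair of characters (1↔2, 3↔4, ...), then move the last 3 characters to the front (rotate right by 3).
Starting from "zmonarch": after the first operation, "mznorahc"; after the second, "ahcmznor".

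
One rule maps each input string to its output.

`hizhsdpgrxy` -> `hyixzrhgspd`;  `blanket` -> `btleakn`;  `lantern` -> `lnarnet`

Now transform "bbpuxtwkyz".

The rule is to take characters alternately from the front and the back (1st, last, 2nd, 2nd-last, ...).
Doing the same to "bbpuxtwkyz": "bzbypkuwxt".

bzbypkuwxt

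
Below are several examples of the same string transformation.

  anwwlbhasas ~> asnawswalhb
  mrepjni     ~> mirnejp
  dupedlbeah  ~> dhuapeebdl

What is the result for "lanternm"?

What's happening: take characters alternately from the front and the back (1st, last, 2nd, 2nd-last, ...).
"lanternm" → "lmannrte".

lmannrte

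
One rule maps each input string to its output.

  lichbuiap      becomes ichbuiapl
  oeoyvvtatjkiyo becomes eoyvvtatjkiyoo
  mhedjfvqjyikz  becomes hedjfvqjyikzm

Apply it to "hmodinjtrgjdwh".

modinjtrgjdwhh

The pattern: move the first character to the end.
On "hmodinjtrgjdwh" that produces "modinjtrgjdwhh".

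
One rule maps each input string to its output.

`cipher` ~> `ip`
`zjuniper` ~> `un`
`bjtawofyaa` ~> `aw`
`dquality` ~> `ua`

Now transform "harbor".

ar

The transformation: swap the front and back halves of the string, then keep only the last 2 characters.
Applying that to "harbor" gives "ar".
(Check on "bjtawofyaa": → "ofyaabjtaw" → "aw" ✓)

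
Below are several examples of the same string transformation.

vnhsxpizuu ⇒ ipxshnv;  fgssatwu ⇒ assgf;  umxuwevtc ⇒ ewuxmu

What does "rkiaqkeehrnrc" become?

rheekqaikr

The transformation: reverse the string, then delete the first 3 characters.
Doing the same to "rkiaqkeehrnrc": "rheekqaikr".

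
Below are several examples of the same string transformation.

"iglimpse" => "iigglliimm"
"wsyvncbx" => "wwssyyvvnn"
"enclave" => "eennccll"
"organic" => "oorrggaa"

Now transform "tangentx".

Looking at the pairs, the operation is to delete the last 3 characters, then double every character.
For "tangentx", step one produces "tange"; step two turns that into "ttaannggee".

ttaannggee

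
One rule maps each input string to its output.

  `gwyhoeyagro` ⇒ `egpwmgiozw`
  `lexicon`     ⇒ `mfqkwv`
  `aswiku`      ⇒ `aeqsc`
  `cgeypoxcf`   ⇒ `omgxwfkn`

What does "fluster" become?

The transformation: shift every letter 8 places forward in the alphabet (wrapping around), then delete the first character.
Applying both steps to "fluster": "ntcabmz", then "tcabmz".
(Check on "lexicon": → "tmfqkwv" → "mfqkwv" ✓)

tcabmz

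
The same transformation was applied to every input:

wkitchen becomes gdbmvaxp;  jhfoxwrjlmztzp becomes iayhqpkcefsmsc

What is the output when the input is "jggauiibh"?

azztnbbuc

Rule — shift every letter 7 places backward in the alphabet (wrapping around), then swap the first and last characters.
Working it through for "jggauiibh": intermediate "czztnbbua", final "azztnbbuc".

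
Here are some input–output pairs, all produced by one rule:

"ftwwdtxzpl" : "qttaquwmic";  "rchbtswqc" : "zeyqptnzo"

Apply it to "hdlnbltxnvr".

The pattern: shift every letter 3 places backward in the alphabet (wrapping around), then move the first character to the end.
Applying both steps to "hdlnbltxnvr": "eaikyiqukso", then "aikyiquksoe".
(Check on "rchbtswqc": → "ozeyqptnz" → "zeyqptnzo" ✓)

aikyiquksoe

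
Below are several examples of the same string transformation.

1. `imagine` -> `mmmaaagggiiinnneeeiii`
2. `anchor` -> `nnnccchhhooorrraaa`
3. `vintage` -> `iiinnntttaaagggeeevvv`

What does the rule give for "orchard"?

rrrccchhhaaarrrdddooo

What's happening: move the first character to the end, then repeat every character 3 times.
So "orchard" becomes "rrrccchhhaaarrrdddooo".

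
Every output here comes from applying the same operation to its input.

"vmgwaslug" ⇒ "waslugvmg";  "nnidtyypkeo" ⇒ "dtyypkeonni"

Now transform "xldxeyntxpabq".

xeyntxpabqxld

In each case the input is transformed by: move the first 3 characters to the end (rotate left by 3).
For "xldxeyntxpabq" the result is "xeyntxpabqxld".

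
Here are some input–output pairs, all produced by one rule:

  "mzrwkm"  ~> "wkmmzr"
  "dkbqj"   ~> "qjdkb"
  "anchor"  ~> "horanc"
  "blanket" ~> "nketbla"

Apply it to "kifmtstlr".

mtstlrkif

The transformation: move the first 3 characters to the end (rotate left by 3).
Applying that to "kifmtstlr" gives "mtstlrkif".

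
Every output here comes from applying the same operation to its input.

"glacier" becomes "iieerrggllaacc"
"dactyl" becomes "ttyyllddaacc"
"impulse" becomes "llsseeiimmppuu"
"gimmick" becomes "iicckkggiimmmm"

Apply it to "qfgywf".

yywwffqqffgg

The transformation: move the last 3 characters to the front (rotate right by 3), then double every character.
So "qfgywf" becomes "yywwffqqffgg".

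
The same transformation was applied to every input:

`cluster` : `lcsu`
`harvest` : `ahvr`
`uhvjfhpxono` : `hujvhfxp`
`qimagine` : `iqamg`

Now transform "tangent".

atgn

Each output is the input with this applied: delete the last 3 characters, then swap each adjacent pair of characters (1↔2, 3↔4, ...).
On "tangent": the first step gives "tang", and the second then gives "atgn".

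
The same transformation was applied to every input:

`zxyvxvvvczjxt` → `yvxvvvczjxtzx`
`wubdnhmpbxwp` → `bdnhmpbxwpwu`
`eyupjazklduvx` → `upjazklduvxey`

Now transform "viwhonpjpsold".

The pattern: move the first 2 characters to the end (rotate left by 2).
Doing the same to "viwhonpjpsold": "whonpjpsoldvi".

whonpjpsoldvi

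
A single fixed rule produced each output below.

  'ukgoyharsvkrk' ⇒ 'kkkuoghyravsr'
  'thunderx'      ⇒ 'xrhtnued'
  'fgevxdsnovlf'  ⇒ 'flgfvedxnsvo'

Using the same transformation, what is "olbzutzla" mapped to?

In each case the input is transformed by: swap each adjacent pair of characters (1↔2, 3↔4, ...), then move the last 2 characters to the front (rotate right by 2).
Working it through for "olbzutzla": intermediate "lozbtulza", final "zalozbtul".

zalozbtul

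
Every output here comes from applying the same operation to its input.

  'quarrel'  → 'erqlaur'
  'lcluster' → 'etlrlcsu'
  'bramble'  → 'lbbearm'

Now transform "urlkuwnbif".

The transformation: move the last 3 characters to the front (rotate right by 3), then swap each adjacent pair of characters (1↔2, 3↔4, ...).
On "urlkuwnbif": the first step gives "bifurlkuwn", and the second then gives "ibuflruknw".

ibuflruknw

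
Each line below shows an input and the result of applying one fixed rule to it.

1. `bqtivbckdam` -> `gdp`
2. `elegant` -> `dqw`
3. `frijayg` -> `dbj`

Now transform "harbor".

eru

In each case the input is transformed by: shift every letter 3 places forward in the alphabet (wrapping around), then keep only the last 3 characters.
Applying both steps to "harbor": "kdueru", then "eru".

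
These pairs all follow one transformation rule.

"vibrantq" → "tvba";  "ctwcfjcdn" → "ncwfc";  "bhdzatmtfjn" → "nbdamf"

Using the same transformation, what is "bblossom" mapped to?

obls

The transformation: keep every other character starting from the first (positions 1st, 3rd, 5th, ...), then move the last character to the front.
Working it through for "bblossom": intermediate "blso", final "obls".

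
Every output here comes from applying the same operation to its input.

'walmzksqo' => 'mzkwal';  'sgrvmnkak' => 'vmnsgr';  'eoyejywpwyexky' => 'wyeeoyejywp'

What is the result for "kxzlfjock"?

lfjkxz

The pattern: delete the last 3 characters, then move the last 3 characters to the front (rotate right by 3).
Working it through for "kxzlfjock": intermediate "kxzlfj", final "lfjkxz".
(Check on "sgrvmnkak": → "sgrvmn" → "vmnsgr" ✓)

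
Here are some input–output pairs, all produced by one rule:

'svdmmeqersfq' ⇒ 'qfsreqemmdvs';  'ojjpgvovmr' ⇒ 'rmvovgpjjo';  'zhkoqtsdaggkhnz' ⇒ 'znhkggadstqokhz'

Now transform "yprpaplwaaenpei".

In each case the input is transformed by: reverse the string.
"yprpaplwaaenpei" → "iepneaawlpaprpy".

iepneaawlpaprpy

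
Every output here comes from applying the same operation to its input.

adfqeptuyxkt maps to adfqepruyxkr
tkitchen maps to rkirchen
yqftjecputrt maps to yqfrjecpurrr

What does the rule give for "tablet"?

Each output is the input with this applied: replace every "t" with "r".
"tablet" → "rabler".

rabler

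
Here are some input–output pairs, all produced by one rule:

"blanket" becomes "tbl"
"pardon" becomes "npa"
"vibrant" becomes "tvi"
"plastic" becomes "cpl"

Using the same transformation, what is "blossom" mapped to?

mbl

Each output is the input with this applied: move the last character to the front, then keep only the first 3 characters.
Starting from "blossom": after the first operation, "mblosso"; after the second, "mbl".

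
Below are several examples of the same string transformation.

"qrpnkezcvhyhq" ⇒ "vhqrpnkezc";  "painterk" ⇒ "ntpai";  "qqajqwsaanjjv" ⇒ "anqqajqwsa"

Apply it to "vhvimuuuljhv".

The pattern: delete the last 3 characters, then move the last 2 characters to the front (rotate right by 2).
Working it through for "vhvimuuuljhv": intermediate "vhvimuuul", final "ulvhvimuu".

ulvhvimuu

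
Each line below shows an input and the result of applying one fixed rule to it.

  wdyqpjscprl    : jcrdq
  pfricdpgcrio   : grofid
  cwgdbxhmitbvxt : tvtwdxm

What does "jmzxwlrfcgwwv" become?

fgwmxl

The transformation: keep every other character starting from the second (positions 2nd, 4th, 6th, ...), then move the last 3 characters to the front (rotate right by 3).
Applying both steps to "jmzxwlrfcgwwv": "mxlfgw", then "fgwmxl".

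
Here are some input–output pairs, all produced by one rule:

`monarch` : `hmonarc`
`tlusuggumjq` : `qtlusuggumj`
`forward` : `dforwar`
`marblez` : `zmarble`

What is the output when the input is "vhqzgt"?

tvhqzg

Looking at the pairs, the operation is to move the last character to the front.
Doing the same to "vhqzgt": "tvhqzg".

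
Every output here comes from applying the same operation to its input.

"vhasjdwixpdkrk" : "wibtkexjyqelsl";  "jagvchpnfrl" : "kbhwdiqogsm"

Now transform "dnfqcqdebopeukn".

In each case the input is transformed by: shift every letter 1 place forward in the alphabet (wrapping around).
On "dnfqcqdebopeukn" that produces "eogrdrefcpqfvlo".

eogrdrefcpqfvlo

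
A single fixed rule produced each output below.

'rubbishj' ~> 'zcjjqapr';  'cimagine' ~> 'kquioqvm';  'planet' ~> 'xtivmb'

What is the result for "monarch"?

uwvizkp

Rule — shift every letter 8 places forward in the alphabet (wrapping around).
So "monarch" becomes "uwvizkp".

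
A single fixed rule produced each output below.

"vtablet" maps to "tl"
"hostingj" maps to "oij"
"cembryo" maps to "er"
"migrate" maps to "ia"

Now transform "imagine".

In each case the input is transformed by: keep one character in every 3, starting at position 2 (positions 2nd, 5th, 8th, ...).
Applying that to "imagine" gives "mi".

mi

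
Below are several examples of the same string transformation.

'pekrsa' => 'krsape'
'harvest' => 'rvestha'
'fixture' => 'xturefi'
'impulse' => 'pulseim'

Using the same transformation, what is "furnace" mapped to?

In each case the input is transformed by: move the first 2 characters to the end (rotate left by 2).
Doing the same to "furnace": "rnacefu".

rnacefu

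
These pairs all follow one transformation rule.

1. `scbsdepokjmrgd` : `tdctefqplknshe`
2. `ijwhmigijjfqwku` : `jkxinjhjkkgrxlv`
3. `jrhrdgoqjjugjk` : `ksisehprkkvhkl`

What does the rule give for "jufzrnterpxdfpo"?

kvgasoufsqyegqp

In each case the input is transformed by: shift every letter 1 place forward in the alphabet (wrapping around).
Applying that to "jufzrnterpxdfpo" gives "kvgasoufsqyegqp".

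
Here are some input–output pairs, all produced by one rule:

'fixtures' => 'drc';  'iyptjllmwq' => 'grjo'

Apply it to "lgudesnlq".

jbl

Rule — shift every letter 2 places backward in the alphabet (wrapping around), then keep one character in every 3, starting at position 1 (positions 1st, 4th, 7th, ...).
Starting from "lgudesnlq": after the first operation, "jesbcqljo"; after the second, "jbl".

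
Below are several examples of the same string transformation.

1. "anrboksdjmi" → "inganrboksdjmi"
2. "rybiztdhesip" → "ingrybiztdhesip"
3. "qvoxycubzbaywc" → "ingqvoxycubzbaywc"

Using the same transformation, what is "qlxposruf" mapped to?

ingqlxposruf

Looking at the pairs, the operation is to prepend "ing".
Applying that to "qlxposruf" gives "ingqlxposruf".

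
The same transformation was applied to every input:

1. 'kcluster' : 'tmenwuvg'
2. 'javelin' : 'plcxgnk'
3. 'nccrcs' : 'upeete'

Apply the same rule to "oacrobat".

The transformation: move the last character to the front, then shift every letter 2 places forward in the alphabet (wrapping around).
"oacrobat" → "toacroba" → "vqcetqdc".
(Check on "kcluster": → "rkcluste" → "tmenwuvg" ✓)

vqcetqdc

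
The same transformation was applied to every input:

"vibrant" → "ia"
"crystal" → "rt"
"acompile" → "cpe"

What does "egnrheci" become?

The transformation: keep one character in every 3, starting at position 2 (positions 2nd, 5th, 8th, ...).
For "egnrheci" the result is "ghi".

ghi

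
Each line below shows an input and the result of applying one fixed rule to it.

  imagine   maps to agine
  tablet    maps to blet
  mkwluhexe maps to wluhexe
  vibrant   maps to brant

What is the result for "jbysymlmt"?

ysymlmt

The transformation: delete the first 2 characters.
Doing the same to "jbysymlmt": "ysymlmt".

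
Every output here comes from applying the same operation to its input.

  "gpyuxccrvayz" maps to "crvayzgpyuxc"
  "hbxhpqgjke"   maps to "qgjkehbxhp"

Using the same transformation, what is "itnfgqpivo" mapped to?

qpivoitnfg

The transformation: swap the front and back halves of the string.
Doing the same to "itnfgqpivo": "qpivoitnfg".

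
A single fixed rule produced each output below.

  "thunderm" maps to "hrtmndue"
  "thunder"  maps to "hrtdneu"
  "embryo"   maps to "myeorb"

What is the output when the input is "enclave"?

neealvc

What's happening: swap each adjacent pair of characters (1↔2, 3↔4, ...), then take characters alternately from the front and the back (1st, last, 2nd, 2nd-last, ...).
On "enclave" that produces "neealvc".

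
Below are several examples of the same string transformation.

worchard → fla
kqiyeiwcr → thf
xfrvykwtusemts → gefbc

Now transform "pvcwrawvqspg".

Looking at the pairs, the operation is to keep one character in every 3, starting at position 1 (positions 1st, 4th, 7th, ...), then shift every letter 9 places forward in the alphabet (wrapping around).
Doing the same to "pvcwrawvqspg": "yffb".

yffb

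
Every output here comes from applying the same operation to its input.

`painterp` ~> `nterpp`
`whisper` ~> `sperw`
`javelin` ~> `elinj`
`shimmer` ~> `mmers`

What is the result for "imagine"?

ginei

In each case the input is transformed by: move the first 3 characters to the end (rotate left by 3), then delete the last 2 characters.
Applying both steps to "imagine": "gineima", then "ginei".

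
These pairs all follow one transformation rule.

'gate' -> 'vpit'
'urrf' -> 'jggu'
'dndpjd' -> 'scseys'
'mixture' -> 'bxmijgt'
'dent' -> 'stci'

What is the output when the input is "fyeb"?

untq

What's happening: shift every letter 11 places backward in the alphabet (wrapping around).
So "fyeb" becomes "untq".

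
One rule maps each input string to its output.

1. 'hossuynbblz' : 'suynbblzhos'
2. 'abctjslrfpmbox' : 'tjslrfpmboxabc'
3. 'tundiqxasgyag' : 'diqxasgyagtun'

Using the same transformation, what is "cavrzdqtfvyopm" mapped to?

rzdqtfvyopmcav

Each output is the input with this applied: move the first 3 characters to the end (rotate left by 3).
So "cavrzdqtfvyopm" becomes "rzdqtfvyopmcav".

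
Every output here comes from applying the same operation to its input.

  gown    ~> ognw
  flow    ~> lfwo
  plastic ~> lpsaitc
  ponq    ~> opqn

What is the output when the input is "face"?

The rule is to swap each adjacent pair of characters (1↔2, 3↔4, ...).
Doing the same to "face": "afec".

afec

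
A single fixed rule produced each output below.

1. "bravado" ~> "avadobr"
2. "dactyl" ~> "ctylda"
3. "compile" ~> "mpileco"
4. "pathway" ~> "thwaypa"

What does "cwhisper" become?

hispercw

In each case the input is transformed by: move the first 2 characters to the end (rotate left by 2).
Doing the same to "cwhisper": "hispercw".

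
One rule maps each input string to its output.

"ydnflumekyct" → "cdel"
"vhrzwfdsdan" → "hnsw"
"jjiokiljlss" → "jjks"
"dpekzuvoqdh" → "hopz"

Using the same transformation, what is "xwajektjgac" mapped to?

cejw

What's happening: keep one character in every 3, starting at position 2 (positions 2nd, 5th, 8th, ...), then sort the characters into alphabetical order.
Starting from "xwajektjgac": after the first operation, "wejc"; after the second, "cejw".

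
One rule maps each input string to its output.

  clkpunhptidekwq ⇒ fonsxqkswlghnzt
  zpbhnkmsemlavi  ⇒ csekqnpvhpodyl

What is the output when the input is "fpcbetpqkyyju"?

isfehwstnbbmx

The transformation: shift every letter 3 places forward in the alphabet (wrapping around).
On "fpcbetpqkyyju" that produces "isfehwstnbbmx".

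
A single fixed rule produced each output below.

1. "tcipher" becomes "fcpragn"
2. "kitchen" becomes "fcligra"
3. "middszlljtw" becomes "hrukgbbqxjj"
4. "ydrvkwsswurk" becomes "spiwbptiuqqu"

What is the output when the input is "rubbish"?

What's happening: move the last 3 characters to the front (rotate right by 3), then shift every letter 2 places backward in the alphabet (wrapping around).
Applying both steps to "rubbish": "ishrubb", then "gqfpszz".

gqfpszz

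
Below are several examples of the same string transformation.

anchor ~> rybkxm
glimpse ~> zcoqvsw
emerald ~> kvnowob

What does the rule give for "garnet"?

xodqkb

The rule is to move the last 3 characters to the front (rotate right by 3), then shift every letter 10 places forward in the alphabet (wrapping around).
Starting from "garnet": after the first operation, "netgar"; after the second, "xodqkb".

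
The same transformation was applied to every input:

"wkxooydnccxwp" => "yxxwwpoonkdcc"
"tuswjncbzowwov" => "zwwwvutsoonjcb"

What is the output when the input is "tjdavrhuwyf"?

ywvutrjhfda

The pattern: sort the characters into reverse alphabetical order.
Doing the same to "tjdavrhuwyf": "ywvutrjhfda".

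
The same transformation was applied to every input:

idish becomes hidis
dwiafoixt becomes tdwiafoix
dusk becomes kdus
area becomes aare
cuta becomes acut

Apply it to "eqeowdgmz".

zeqeowdgm

What's happening: move the last character to the front.
So "eqeowdgmz" becomes "zeqeowdgm".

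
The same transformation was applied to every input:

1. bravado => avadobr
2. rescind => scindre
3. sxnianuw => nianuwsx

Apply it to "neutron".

In each case the input is transformed by: move the first 2 characters to the end (rotate left by 2).
For "neutron" the result is "utronne".

utronne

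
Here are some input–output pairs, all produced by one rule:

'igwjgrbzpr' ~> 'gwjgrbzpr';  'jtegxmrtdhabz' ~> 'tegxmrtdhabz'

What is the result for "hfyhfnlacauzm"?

What's happening: delete the first character.
For "hfyhfnlacauzm" the result is "fyhfnlacauzm".

fyhfnlacauzm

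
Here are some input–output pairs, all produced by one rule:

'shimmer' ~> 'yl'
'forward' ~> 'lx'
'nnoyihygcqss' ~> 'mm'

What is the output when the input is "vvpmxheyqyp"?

In each case the input is transformed by: shift every letter 6 places backward in the alphabet (wrapping around), then keep only the last 2 characters.
"vvpmxheyqyp" → "sj".

sj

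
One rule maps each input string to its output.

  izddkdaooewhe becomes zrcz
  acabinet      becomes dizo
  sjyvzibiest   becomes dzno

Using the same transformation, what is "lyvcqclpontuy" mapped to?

iopt

The rule is to shift every letter 5 places backward in the alphabet (wrapping around), then keep only the last 4 characters.
Applying both steps to "lyvcqclpontuy": "gtqxlxgkjiopt", then "iopt".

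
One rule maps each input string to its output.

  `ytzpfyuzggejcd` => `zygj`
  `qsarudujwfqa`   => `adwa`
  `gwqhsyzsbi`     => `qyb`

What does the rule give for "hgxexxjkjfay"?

The pattern: keep one character in every 3, starting at position 3 (positions 3rd, 6th, 9th, ...).
"hgxexxjkjfay" → "xxjy".

xxjy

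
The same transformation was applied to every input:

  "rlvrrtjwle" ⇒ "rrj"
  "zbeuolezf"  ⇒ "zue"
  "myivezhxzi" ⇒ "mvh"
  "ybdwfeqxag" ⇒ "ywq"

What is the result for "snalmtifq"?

sli

What's happening: delete the last 2 characters, then keep one character in every 3, starting at position 1 (positions 1st, 4th, 7th, ...).
Working it through for "snalmtifq": intermediate "snalmti", final "sli".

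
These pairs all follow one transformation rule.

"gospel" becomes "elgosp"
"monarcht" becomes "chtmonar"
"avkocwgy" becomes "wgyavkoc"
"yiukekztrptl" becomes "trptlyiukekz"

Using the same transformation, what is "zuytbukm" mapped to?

ukmzuytb

Each output is the input with this applied: swap the front and back halves of the string, then move the first character to the end.
For "zuytbukm", step one produces "bukmzuyt"; step two turns that into "ukmzuytb".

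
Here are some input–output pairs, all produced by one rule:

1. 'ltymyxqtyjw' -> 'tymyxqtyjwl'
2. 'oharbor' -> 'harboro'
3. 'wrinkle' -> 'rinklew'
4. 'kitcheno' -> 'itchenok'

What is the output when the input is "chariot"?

hariotc

What's happening: move the first character to the end.
On "chariot" that produces "hariotc".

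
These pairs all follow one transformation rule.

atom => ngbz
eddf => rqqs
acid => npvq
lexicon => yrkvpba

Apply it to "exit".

The pattern: shift every letter 13 places forward in the alphabet (wrapping around) — i.e. ROT13.
Doing the same to "exit": "rkvg".

rkvg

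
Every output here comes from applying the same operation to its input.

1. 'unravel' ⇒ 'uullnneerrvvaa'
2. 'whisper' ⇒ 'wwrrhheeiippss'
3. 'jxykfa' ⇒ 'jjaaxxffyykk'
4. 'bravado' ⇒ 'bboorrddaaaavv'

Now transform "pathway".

ppyyaaaattwwhh

What's happening: take characters alternately from the front and the back (1st, last, 2nd, 2nd-last, ...), then double every character.
Starting from "pathway": after the first operation, "pyaatwh"; after the second, "ppyyaaaattwwhh".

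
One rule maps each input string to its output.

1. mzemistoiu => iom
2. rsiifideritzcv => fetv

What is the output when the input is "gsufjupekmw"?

jew

In each case the input is transformed by: move the first 2 characters to the end (rotate left by 2), then keep one character in every 3, starting at position 3 (positions 3rd, 6th, 9th, ...).
Applying both steps to "gsufjupekmw": "ufjupekmwgs", then "jew".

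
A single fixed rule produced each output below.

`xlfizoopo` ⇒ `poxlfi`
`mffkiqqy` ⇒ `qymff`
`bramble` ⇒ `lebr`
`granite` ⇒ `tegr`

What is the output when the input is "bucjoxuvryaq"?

Rule — move the last 2 characters to the front (rotate right by 2), then delete the last 3 characters.
Working it through for "bucjoxuvryaq": intermediate "aqbucjoxuvry", final "aqbucjoxu".

aqbucjoxu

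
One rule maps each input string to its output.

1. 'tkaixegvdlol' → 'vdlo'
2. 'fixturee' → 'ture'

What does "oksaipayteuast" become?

euas

In each case the input is transformed by: move the last character to the front, then keep only the last 4 characters.
On "oksaipayteuast": the first step gives "toksaipayteuas", and the second then gives "euas".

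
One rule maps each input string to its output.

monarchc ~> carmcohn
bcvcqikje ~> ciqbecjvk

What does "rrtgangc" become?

ngarcrgt

Rule — take characters alternately from the front and the back (1st, last, 2nd, 2nd-last, ...), then move the last 3 characters to the front (rotate right by 3).
Doing the same to "rrtgangc": "ngarcrgt".
(Check on "bcvcqikje": → "becjvkciq" → "ciqbecjvk" ✓)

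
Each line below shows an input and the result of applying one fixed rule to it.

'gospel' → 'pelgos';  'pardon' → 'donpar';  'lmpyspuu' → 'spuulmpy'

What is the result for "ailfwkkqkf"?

What's happening: swap the front and back halves of the string.
Applying that to "ailfwkkqkf" gives "kkqkfailfw".

kkqkfailfw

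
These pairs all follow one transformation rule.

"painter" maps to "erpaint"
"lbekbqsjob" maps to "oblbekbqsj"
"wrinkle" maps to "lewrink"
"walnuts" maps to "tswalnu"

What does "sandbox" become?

oxsandb

Looking at the pairs, the operation is to move the last 2 characters to the front (rotate right by 2).
For "sandbox" the result is "oxsandb".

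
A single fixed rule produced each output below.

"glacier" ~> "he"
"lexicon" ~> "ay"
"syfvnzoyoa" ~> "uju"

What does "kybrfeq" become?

ub

The pattern: shift every letter 4 places backward in the alphabet (wrapping around), then keep one character in every 3, starting at position 2 (positions 2nd, 5th, 8th, ...).
For "kybrfeq", step one produces "guxnbam"; step two turns that into "ub".
(Check on "syfvnzoyoa": → "oubrjvkukw" → "uju" ✓)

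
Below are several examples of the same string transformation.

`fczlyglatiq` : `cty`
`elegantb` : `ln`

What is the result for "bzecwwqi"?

zw

Looking at the pairs, the operation is to take characters alternately from the front and the back (1st, last, 2nd, 2nd-last, ...), then keep one character in every 3, starting at position 3 (positions 3rd, 6th, 9th, ...).
"bzecwwqi" → "bizqewcw" → "zw".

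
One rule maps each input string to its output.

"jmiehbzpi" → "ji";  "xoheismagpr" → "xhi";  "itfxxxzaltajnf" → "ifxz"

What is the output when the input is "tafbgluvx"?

tf

The rule is to keep every other character starting from the first (positions 1st, 3rd, 5th, ...), then delete the last 3 characters.
Working it through for "tafbgluvx": intermediate "tfgux", final "tf".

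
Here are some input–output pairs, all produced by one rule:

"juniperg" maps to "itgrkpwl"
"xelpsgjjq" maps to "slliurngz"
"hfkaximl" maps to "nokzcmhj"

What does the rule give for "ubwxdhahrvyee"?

The transformation: reverse the string, then shift every letter 2 places forward in the alphabet (wrapping around).
For "ubwxdhahrvyee", step one produces "eeyvrhahdxwbu"; step two turns that into "ggaxtjcjfzydw".

ggaxtjcjfzydw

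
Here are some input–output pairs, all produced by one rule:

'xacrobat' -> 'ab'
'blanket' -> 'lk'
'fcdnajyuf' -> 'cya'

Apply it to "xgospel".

gp

Each output is the input with this applied: take characters alternately from the front and the back (1st, last, 2nd, 2nd-last, ...), then keep one character in every 3, starting at position 3 (positions 3rd, 6th, 9th, ...).
On "xgospel" that produces "gp".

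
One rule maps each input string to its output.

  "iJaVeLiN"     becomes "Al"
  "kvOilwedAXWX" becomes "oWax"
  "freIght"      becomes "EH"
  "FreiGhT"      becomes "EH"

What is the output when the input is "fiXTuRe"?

xr

What's happening: flip the case of every letter, then keep one character in every 3, starting at position 3 (positions 3rd, 6th, 9th, ...).
Doing the same to "fiXTuRe": "xr".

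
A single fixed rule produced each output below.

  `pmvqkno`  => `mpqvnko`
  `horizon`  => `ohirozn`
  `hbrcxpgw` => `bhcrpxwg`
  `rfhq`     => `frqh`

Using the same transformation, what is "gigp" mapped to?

igpg

The pattern: swap each adjacent pair of characters (1↔2, 3↔4, ...).
On "gigp" that produces "igpg".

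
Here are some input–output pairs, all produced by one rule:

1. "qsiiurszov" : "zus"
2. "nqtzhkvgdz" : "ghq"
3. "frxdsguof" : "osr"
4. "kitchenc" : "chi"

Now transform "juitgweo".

ogu

What's happening: keep one character in every 3, starting at position 2 (positions 2nd, 5th, 8th, ...), then reverse the string.
Applying both steps to "juitgweo": "ugo", then "ogu".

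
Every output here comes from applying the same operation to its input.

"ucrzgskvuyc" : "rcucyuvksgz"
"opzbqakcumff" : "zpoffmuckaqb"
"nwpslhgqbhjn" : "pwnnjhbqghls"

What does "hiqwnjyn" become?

qihnyjnw

The pattern: reverse the string, then move the last 3 characters to the front (rotate right by 3).
Working it through for "hiqwnjyn": intermediate "nyjnwqih", final "qihnyjnw".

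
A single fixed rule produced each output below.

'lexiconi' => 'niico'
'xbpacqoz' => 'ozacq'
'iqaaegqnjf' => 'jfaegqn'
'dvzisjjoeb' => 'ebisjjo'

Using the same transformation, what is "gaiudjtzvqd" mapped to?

Each output is the input with this applied: delete the first 3 characters, then move the last 2 characters to the front (rotate right by 2).
On "gaiudjtzvqd" that produces "qdudjtzv".

qdudjtzv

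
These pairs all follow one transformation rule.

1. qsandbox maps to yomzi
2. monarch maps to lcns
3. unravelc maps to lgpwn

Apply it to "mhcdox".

The pattern: shift every letter 11 places forward in the alphabet (wrapping around), then delete the first 3 characters.
Applying both steps to "mhcdox": "xsnozi", then "ozi".

ozi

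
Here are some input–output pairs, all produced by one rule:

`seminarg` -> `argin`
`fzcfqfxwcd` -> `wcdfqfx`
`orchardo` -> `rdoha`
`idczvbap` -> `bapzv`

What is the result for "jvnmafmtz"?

The pattern: delete the first 3 characters, then move the last 3 characters to the front (rotate right by 3).
Applying both steps to "jvnmafmtz": "mafmtz", then "mtzmaf".

mtzmaf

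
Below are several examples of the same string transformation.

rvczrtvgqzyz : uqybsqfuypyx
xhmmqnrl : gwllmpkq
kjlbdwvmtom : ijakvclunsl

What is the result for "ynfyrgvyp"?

The transformation: shift every letter 1 place backward in the alphabet (wrapping around), then swap each adjacent pair of characters (1↔2, 3↔4, ...).
For "ynfyrgvyp", step one produces "xmexqfuxo"; step two turns that into "mxxefqxuo".

mxxefqxuo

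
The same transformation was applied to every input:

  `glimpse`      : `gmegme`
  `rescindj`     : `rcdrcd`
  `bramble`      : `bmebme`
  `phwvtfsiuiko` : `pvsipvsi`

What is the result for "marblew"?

Looking at the pairs, the operation is to keep one character in every 3, starting at position 1 (positions 1st, 4th, 7th, ...), then write the whole string twice.
"marblew" → "mbwmbw".

mbwmbw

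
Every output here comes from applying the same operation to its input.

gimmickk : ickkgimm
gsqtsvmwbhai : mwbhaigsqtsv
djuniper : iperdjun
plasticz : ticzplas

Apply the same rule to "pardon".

donpar

The transformation: swap the front and back halves of the string.
For "pardon" the result is "donpar".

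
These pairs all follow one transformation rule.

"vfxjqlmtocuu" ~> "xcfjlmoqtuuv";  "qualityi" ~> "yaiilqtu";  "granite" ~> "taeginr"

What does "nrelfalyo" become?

What's happening: sort the characters into alphabetical order, then move the last character to the front.
On "nrelfalyo": the first step gives "aefllnory", and the second then gives "yaefllnor".

yaefllnor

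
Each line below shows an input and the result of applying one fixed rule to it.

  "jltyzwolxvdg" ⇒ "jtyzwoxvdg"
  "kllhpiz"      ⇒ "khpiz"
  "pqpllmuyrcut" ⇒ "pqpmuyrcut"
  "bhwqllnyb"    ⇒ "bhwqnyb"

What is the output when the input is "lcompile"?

compie

The pattern: remove every "l".
So "lcompile" becomes "compie".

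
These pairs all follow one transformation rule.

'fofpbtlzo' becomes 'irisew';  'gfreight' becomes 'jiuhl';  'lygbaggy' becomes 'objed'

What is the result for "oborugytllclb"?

The rule is to shift every letter 3 places forward in the alphabet (wrapping around), then delete the last 3 characters.
For "oborugytllclb" the result is "reruxjbwoo".

reruxjbwoo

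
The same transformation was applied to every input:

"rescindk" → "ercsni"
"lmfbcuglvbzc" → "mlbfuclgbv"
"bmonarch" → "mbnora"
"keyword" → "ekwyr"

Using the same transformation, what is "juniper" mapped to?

ujine

What's happening: swap each adjacent pair of characters (1↔2, 3↔4, ...), then delete the last 2 characters.
On "juniper" that produces "ujine".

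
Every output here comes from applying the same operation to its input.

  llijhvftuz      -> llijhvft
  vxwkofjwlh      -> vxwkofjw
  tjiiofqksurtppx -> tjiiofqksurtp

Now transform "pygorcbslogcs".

pygorcbslog

Rule — delete the last 2 characters.
On "pygorcbslogcs" that produces "pygorcbslog".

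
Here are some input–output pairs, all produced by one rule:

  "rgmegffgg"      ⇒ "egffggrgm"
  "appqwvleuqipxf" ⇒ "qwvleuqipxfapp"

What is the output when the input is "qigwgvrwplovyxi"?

Each output is the input with this applied: move the first 3 characters to the end (rotate left by 3).
"qigwgvrwplovyxi" → "wgvrwplovyxiqig".

wgvrwplovyxiqig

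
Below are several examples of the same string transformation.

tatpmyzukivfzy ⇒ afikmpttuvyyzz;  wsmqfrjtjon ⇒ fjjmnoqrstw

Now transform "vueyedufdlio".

In each case the input is transformed by: sort the characters into alphabetical order.
On "vueyedufdlio" that produces "ddeefilouuvy".

ddeefilouuvy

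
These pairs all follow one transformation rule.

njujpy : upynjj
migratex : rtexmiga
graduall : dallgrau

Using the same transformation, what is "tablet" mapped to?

bettal

The transformation: swap the front and back halves of the string, then swap the first and last characters.
"tablet" → "lettab" → "bettal".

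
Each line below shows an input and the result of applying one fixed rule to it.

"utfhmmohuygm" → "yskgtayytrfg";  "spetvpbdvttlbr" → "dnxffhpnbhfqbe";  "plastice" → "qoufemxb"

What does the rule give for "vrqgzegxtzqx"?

In each case the input is transformed by: shift every letter 12 places forward in the alphabet (wrapping around), then reverse the string.
"vrqgzegxtzqx" → "hdcslqsjflcj" → "jclfjsqlscdh".
(Check on "utfhmmohuygm": → "gfrtyyatgksy" → "yskgtayytrfg" ✓)

jclfjsqlscdh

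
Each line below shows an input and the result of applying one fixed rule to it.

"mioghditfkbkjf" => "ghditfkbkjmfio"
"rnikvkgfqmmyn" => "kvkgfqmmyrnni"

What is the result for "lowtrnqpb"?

Each output is the input with this applied: swap the first and last characters, then move the first 3 characters to the end (rotate left by 3).
Applying both steps to "lowtrnqpb": "bowtrnqpl", then "trnqplbow".

trnqplbow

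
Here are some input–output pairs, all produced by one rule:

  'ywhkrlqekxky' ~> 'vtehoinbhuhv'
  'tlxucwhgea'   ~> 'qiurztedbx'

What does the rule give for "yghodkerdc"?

The rule is to shift every letter 3 places backward in the alphabet (wrapping around).
On "yghodkerdc" that produces "vdelahboaz".

vdelahboaz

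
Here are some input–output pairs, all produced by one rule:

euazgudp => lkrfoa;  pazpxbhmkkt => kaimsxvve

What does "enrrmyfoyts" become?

The transformation: shift every letter 11 places forward in the alphabet (wrapping around), then delete the first 2 characters.
"enrrmyfoyts" → "pyccxjqzjed" → "ccxjqzjed".

ccxjqzjed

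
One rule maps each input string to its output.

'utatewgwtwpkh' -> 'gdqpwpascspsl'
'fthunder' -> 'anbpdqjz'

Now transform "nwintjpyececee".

aajsejpfluayay

The pattern: shift every letter 4 places backward in the alphabet (wrapping around), then move the last 2 characters to the front (rotate right by 2).
On "nwintjpyececee" that produces "aajsejpfluayay".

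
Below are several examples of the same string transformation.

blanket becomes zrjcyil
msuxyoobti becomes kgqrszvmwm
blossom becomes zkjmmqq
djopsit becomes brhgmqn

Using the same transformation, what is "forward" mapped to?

What's happening: take characters alternately from the front and the back (1st, last, 2nd, 2nd-last, ...), then shift every letter 2 places backward in the alphabet (wrapping around).
For "forward", step one produces "fdorraw"; step two turns that into "dbmppyu".

dbmppyu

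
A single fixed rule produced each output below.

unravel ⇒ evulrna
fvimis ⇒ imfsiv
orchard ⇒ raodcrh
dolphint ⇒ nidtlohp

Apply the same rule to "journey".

enjyuor

The rule is to move the last 3 characters to the front (rotate right by 3), then swap each adjacent pair of characters (1↔2, 3↔4, ...).
On "journey": the first step gives "neyjour", and the second then gives "enjyuor".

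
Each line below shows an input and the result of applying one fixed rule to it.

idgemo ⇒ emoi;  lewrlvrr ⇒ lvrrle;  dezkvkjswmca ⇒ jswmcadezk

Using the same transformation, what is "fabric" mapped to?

ricf

The rule is to swap the front and back halves of the string, then delete the last 2 characters.
Applying both steps to "fabric": "ricfab", then "ricf".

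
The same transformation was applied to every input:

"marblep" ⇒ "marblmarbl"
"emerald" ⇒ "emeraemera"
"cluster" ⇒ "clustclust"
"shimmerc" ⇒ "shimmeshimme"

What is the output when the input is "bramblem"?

The pattern: delete the last 2 characters, then write the whole string twice.
For "bramblem", step one produces "brambl"; step two turns that into "bramblbrambl".

bramblbrambl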